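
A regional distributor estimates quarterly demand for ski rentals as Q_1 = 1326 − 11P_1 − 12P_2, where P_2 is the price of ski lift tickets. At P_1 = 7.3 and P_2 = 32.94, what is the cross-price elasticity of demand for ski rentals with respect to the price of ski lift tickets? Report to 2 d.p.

-0.46

At P_1 = 7.3 and P_2 = 32.94: Q_1 = 850.42.
∂Q_1/∂P_2 = -12.
ε = (∂Q_1/∂P_2)(P_2/Q_1) = -12 × (32.94/850.42) ≈ -0.46.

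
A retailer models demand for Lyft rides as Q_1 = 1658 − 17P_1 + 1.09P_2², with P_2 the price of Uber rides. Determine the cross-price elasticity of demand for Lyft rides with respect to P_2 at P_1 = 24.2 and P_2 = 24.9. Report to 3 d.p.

0.703

At P_1 = 24.2 and P_2 = 24.9: Q_1 = 1922.411.
∂Q_1/∂P_2 = 2.18P_2 = 2.18(24.9) = 54.2820.
ε = (∂Q_1/∂P_2)(P_2/Q_1) = 54.2820 × (24.9/1922.411) ≈ 0.703.
ε > 0: substitutes.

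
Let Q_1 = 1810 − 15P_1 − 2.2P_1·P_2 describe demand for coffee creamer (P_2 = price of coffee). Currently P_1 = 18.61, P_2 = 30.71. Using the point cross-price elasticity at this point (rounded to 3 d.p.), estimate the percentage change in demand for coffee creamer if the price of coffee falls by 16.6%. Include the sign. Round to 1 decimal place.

At P_1 = 18.61, P_2 = 30.71: Q_1 = 273.521.
∂Q_1/∂P_2 = -2.2P_1 = -40.9420.
ε = (∂Q_1/∂P_2)(P_2/Q_1) = -40.9420 × 30.71/273.521 ≈ -4.597.
%ΔQ_1 ≈ ε × %ΔP_2 = -4.597 × (-16.6%) = 76.3%.

76.3%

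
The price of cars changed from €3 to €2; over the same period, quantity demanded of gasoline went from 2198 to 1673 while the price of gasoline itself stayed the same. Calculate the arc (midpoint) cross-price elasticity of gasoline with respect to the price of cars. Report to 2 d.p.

ΔQ_A = 1673 − 2198 = -525; ΔP_B = 2 − 3 = -1.
Midpoints: Q̄_A = 1935.5, P̄_B = 2.50.
ε = (ΔQ_A/Q̄_A)/(ΔP_B/P̄_B) = (-525/1935.5)/(-1/2.50) ≈ 0.68.

0.68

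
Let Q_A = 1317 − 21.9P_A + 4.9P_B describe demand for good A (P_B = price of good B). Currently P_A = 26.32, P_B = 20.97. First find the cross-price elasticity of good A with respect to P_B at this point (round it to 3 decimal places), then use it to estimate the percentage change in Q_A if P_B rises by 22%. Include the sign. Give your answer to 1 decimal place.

At P_A = 26.32, P_B = 20.97: Q_A = 843.345.
∂Q_A/∂P_B = 4.9.
ε = (∂Q_A/∂P_B)(P_B/Q_A) = 4.9000 × 20.97/843.345 ≈ 0.122.
%ΔQ_A ≈ ε × %ΔP_B = 0.122 × (22%) = 2.7%.

2.7%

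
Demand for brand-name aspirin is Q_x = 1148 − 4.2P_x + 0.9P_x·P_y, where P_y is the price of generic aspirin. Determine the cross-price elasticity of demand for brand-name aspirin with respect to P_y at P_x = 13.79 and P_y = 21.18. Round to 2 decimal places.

0.19

At P_x = 13.79 and P_y = 21.18: Q_x = 1352.947.
∂Q_x/∂P_y = 0.9P_x = 0.9(13.79) = 12.4110.
ε = (∂Q_x/∂P_y)(P_y/Q_x) = 12.4110 × (21.18/1352.947) ≈ 0.19.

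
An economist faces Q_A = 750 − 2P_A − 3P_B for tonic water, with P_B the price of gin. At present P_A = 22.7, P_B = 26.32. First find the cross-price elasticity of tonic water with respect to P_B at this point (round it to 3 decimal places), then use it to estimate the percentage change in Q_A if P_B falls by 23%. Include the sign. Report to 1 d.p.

At P_A = 22.7, P_B = 26.32: Q_A = 625.64.
∂Q_A/∂P_B = -3.
ε = (∂Q_A/∂P_B)(P_B/Q_A) = -3.0000 × 26.32/625.64 ≈ -0.126.
%ΔQ_A ≈ ε × %ΔP_B = -0.126 × (-23%) = 2.9%.

2.9%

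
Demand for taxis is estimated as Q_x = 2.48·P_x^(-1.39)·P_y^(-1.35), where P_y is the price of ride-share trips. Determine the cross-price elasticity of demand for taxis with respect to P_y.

-1.35

In a log-linear (constant-elasticity) demand function, the coefficient on the exponent of P_y is the cross-price elasticity.
ε = -1.35. Negative, so taxis and ride-share trips are complements.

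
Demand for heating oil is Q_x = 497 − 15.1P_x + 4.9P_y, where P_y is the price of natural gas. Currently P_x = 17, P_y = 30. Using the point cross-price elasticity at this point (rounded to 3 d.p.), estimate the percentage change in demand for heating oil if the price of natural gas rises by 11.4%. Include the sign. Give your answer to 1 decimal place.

At P_x = 17, P_y = 30: Q_x = 387.3.
∂Q_x/∂P_y = 4.9.
ε = (∂Q_x/∂P_y)(P_y/Q_x) = 4.9000 × 30/387.3 ≈ 0.380.
%ΔQ_x ≈ ε × %ΔP_y = 0.380 × (11.4%) = 4.3%.

4.3%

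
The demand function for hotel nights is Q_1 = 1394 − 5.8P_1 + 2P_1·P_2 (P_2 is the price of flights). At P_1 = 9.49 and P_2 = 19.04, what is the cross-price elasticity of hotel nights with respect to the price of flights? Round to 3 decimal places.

0.213

At P_1 = 9.49 and P_2 = 19.04: Q_1 = 1700.337.
∂Q_1/∂P_2 = 2P_1 = 2(9.49) = 18.9800.
ε = (∂Q_1/∂P_2)(P_2/Q_1) = 18.9800 × (19.04/1700.337) ≈ 0.213.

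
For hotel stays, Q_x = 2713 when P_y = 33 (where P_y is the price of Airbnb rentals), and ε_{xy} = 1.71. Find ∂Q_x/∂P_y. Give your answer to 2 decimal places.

ε = (∂Q_x/∂P_y)·(P_y/Q_x) ⇒ ∂Q_x/∂P_y = ε·Q_x/P_y = 1.71 × 2713/33 ≈ 140.58.

140.58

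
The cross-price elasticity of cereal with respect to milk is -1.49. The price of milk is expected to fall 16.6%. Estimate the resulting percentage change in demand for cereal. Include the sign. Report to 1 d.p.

%ΔQ ≈ ε × %ΔP of milk = -1.49 × (-16.6%) = 24.7%.
Demand for cereal rises by about 24.7%.

24.7%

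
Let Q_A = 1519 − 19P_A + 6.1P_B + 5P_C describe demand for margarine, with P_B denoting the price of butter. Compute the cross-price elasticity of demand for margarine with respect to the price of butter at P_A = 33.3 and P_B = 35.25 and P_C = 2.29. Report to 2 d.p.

At P_A = 33.3 and P_B = 35.25 and P_C = 2.29: Q_A = 1112.775.
∂Q_A/∂P_B = 6.1.
ε = (∂Q_A/∂P_B)(P_B/Q_A) = 6.1 × (35.25/1112.775) ≈ 0.19.
Since ε > 0, margarine and butter are substitutes.

0.19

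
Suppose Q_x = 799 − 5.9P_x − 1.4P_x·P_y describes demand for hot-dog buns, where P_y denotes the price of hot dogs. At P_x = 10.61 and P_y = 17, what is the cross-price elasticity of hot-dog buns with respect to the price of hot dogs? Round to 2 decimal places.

-0.52

At P_x = 10.61 and P_y = 17: Q_x = 483.883.
∂Q_x/∂P_y = -1.4P_x = -1.4(10.61) = -14.8540.
ε = (∂Q_x/∂P_y)(P_y/Q_x) = -14.8540 × (17/483.883) ≈ -0.52.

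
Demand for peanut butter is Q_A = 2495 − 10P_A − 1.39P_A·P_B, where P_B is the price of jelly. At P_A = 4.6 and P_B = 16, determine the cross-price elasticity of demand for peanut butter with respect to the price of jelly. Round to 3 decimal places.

At P_A = 4.6 and P_B = 16: Q_A = 2346.696.
∂Q_A/∂P_B = -1.39P_A = -1.39(4.6) = -6.3940.
ε = (∂Q_A/∂P_B)(P_B/Q_A) = -6.3940 × (16/2346.696) ≈ -0.044.

-0.044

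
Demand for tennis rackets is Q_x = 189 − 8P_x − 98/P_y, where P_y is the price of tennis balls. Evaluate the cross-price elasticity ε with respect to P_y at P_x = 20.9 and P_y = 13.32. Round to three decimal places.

At P_x = 20.9 and P_y = 13.32: Q_x = 14.443.
∂Q_x/∂P_y = 98/P_y² = 0.5524.
ε = (∂Q_x/∂P_y)(P_y/Q_x) = 0.5524 × (13.32/14.443) ≈ 0.509.

0.509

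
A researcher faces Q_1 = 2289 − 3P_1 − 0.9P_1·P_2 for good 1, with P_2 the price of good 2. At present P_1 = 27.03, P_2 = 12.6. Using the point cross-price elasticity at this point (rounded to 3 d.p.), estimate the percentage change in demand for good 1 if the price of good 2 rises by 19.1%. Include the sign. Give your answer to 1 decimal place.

-3.1%

At P_1 = 27.03, P_2 = 12.6: Q_1 = 1901.390.
∂Q_1/∂P_2 = -0.9P_1 = -24.3270.
ε = (∂Q_1/∂P_2)(P_2/Q_1) = -24.3270 × 12.6/1901.390 ≈ -0.161.
%ΔQ_1 ≈ ε × %ΔP_2 = -0.161 × (19.1%) = -3.1%.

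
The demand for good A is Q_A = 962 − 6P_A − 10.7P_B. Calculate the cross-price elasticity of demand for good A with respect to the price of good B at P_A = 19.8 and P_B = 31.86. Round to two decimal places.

At P_A = 19.8 and P_B = 31.86: Q_A = 502.298.
∂Q_A/∂P_B = -10.7.
ε = (∂Q_A/∂P_B)(P_B/Q_A) = -10.7 × (31.86/502.298) ≈ -0.68.
Since ε < 0, good A and good B are complements.

-0.68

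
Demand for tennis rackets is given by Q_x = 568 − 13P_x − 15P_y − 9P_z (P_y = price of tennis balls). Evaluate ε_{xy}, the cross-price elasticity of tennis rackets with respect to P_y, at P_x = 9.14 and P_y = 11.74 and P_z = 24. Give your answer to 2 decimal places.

At P_x = 9.14 and P_y = 11.74 and P_z = 24: Q_x = 57.08.
∂Q_x/∂P_y = -15.
ε = (∂Q_x/∂P_y)(P_y/Q_x) = -15 × (11.74/57.08) ≈ -3.09.

-3.09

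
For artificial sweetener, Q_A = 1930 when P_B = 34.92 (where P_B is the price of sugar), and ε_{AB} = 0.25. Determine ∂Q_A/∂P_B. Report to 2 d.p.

ε = (∂Q_A/∂P_B)·(P_B/Q_A) ⇒ ∂Q_A/∂P_B = ε·Q_A/P_B = 0.25 × 1930/34.92 ≈ 13.82.

13.82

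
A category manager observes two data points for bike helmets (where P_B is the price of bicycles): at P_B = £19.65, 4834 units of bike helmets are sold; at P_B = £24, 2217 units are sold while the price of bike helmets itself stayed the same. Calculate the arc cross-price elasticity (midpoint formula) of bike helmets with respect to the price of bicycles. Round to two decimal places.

-3.72

ΔQ_A = 2217 − 4834 = -2617; ΔP_B = 24 − 19.65 = 4.35.
Midpoints: Q̄_A = 3525.5, P̄_B = 21.82.
ε = (ΔQ_A/Q̄_A)/(ΔP_B/P̄_B) = (-2617/3525.5)/(4.35/21.82) ≈ -3.72.
ε < 0: bike helmets and bicycles are complements.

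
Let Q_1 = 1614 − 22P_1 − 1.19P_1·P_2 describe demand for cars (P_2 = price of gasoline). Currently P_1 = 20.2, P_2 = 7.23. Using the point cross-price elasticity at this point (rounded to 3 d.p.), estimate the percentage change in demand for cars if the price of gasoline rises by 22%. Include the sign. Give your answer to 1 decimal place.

At P_1 = 20.2, P_2 = 7.23: Q_1 = 995.805.
∂Q_1/∂P_2 = -1.19P_1 = -24.0380.
ε = (∂Q_1/∂P_2)(P_2/Q_1) = -24.0380 × 7.23/995.805 ≈ -0.175.
%ΔQ_1 ≈ ε × %ΔP_2 = -0.175 × (22%) = -3.9%.

-3.9%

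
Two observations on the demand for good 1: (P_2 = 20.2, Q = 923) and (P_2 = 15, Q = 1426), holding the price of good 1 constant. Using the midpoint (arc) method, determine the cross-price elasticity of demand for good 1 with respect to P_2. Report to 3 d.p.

ΔQ_1 = 1426 − 923 = 503; ΔP_2 = 15 − 20.2 = -5.2.
Midpoints: Q̄_1 = 1174.5, P̄_2 = 17.60.
ε = (ΔQ_1/Q̄_1)/(ΔP_2/P̄_2) = (503/1174.5)/(-5.2/17.60) ≈ -1.450.

-1.450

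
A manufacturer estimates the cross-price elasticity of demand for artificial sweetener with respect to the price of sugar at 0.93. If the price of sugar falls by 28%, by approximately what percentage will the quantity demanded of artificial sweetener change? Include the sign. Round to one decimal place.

-26.0%

%ΔQ ≈ ε × %ΔP of sugar = 0.93 × (-28%) = -26.0%.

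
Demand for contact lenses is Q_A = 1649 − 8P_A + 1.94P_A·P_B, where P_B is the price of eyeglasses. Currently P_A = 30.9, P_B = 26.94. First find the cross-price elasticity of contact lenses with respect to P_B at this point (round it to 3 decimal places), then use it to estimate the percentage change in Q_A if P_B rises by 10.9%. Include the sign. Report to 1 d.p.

At P_A = 30.9, P_B = 26.94: Q_A = 3016.745.
∂Q_A/∂P_B = 1.94P_A = 59.9460.
ε = (∂Q_A/∂P_B)(P_B/Q_A) = 59.9460 × 26.94/3016.745 ≈ 0.535.
%ΔQ_A ≈ ε × %ΔP_B = 0.535 × (10.9%) = 5.8%.

5.8%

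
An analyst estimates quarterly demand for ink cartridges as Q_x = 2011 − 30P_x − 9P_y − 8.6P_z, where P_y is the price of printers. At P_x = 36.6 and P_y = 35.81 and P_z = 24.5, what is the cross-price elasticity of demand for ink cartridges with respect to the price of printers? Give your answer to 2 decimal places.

-0.85

At P_x = 36.6 and P_y = 35.81 and P_z = 24.5: Q_x = 380.01.
∂Q_x/∂P_y = -9.
ε = (∂Q_x/∂P_y)(P_y/Q_x) = -9 × (35.81/380.01) ≈ -0.85.
Since ε < 0, ink cartridges and printers are complements.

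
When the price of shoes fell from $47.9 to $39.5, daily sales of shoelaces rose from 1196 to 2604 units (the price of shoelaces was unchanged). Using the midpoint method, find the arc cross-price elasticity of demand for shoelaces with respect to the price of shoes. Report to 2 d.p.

ΔQ_A = 2604 − 1196 = 1408; ΔP_B = 39.5 − 47.9 = -8.4.
Midpoints: Q̄_A = 1900.0, P̄_B = 43.70.
ε = (ΔQ_A/Q̄_A)/(ΔP_B/P̄_B) = (1408/1900.0)/(-8.4/43.70) ≈ -3.86.

-3.86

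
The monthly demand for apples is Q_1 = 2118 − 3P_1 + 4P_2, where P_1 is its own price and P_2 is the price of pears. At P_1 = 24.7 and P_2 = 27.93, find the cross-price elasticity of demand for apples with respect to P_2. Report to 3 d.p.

0.052

At P_1 = 24.7 and P_2 = 27.93: Q_1 = 2155.62.
∂Q_1/∂P_2 = 4.
ε = (∂Q_1/∂P_2)(P_2/Q_1) = 4 × (27.93/2155.62) ≈ 0.052.
Since ε > 0, apples and pears are substitutes.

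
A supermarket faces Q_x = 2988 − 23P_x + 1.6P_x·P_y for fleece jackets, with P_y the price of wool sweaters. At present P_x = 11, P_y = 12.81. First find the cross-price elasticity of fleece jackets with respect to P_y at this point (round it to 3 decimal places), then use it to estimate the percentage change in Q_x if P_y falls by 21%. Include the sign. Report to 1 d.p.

-1.6%

At P_x = 11, P_y = 12.81: Q_x = 2960.456.
∂Q_x/∂P_y = 1.6P_x = 17.6000.
ε = (∂Q_x/∂P_y)(P_y/Q_x) = 17.6000 × 12.81/2960.456 ≈ 0.076.
%ΔQ_x ≈ ε × %ΔP_y = 0.076 × (-21%) = -1.6%.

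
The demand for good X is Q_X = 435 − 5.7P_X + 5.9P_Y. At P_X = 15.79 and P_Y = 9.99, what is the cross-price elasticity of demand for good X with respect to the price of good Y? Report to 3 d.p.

At P_X = 15.79 and P_Y = 9.99: Q_X = 403.938.
∂Q_X/∂P_Y = 5.9.
ε = (∂Q_X/∂P_Y)(P_Y/Q_X) = 5.9 × (9.99/403.938) ≈ 0.146.
Since ε > 0, good X and good Y are substitutes.

0.146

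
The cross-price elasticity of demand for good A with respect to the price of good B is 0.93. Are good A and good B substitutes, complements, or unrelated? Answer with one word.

ε = 0.93 > 0, so a higher price of good B raises demand for good A: substitutes.

substitutes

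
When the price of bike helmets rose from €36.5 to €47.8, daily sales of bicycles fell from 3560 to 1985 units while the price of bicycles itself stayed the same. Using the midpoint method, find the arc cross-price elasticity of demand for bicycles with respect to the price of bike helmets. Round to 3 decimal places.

ΔQ_A = 1985 − 3560 = -1575; ΔP_B = 47.8 − 36.5 = 11.3.
Midpoints: Q̄_A = 2772.5, P̄_B = 42.15.
ε = (ΔQ_A/Q̄_A)/(ΔP_B/P̄_B) = (-1575/2772.5)/(11.3/42.15) ≈ -2.119.
ε < 0: bicycles and bike helmets are complements.

-2.119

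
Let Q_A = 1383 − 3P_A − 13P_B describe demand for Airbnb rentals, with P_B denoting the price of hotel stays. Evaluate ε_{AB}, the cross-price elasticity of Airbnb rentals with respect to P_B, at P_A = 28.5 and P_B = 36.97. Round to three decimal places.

-0.588

At P_A = 28.5 and P_B = 36.97: Q_A = 816.89.
∂Q_A/∂P_B = -13.
ε = (∂Q_A/∂P_B)(P_B/Q_A) = -13 × (36.97/816.89) ≈ -0.588.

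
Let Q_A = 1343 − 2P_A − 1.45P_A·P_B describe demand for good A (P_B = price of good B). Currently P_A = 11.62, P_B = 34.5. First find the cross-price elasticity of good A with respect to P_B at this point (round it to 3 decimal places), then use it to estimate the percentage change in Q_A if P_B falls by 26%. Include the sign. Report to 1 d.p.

20.5%

At P_A = 11.62, P_B = 34.5: Q_A = 738.470.
∂Q_A/∂P_B = -1.45P_A = -16.8490.
ε = (∂Q_A/∂P_B)(P_B/Q_A) = -16.8490 × 34.5/738.470 ≈ -0.787.
%ΔQ_A ≈ ε × %ΔP_B = -0.787 × (-26%) = 20.5%.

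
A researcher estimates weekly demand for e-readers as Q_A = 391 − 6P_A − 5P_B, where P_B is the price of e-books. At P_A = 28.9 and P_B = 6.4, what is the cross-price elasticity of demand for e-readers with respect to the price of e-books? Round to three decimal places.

At P_A = 28.9 and P_B = 6.4: Q_A = 185.6.
∂Q_A/∂P_B = -5.
ε = (∂Q_A/∂P_B)(P_B/Q_A) = -5 × (6.4/185.6) ≈ -0.172.

-0.172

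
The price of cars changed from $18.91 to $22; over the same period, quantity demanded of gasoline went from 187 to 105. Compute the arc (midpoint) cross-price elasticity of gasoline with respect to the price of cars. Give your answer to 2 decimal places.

ΔQ_A = 105 − 187 = -82; ΔP_B = 22 − 18.91 = 3.09.
Midpoints: Q̄_A = 146.0, P̄_B = 20.45.
ε = (ΔQ_A/Q̄_A)/(ΔP_B/P̄_B) = (-82/146.0)/(3.09/20.45) ≈ -3.72.

-3.72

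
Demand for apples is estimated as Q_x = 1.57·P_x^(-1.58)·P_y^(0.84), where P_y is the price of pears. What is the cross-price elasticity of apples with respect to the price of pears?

In a log-linear (constant-elasticity) demand function, the coefficient on the exponent of P_y is the cross-price elasticity.
ε = 0.84. Positive, so apples and pears are substitutes.

0.84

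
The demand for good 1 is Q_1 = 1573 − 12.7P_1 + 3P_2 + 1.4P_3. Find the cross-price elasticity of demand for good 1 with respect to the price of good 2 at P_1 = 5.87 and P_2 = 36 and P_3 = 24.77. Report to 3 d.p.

At P_1 = 5.87 and P_2 = 36 and P_3 = 24.77: Q_1 = 1641.129.
∂Q_1/∂P_2 = 3.
ε = (∂Q_1/∂P_2)(P_2/Q_1) = 3 × (36/1641.129) ≈ 0.066.

0.066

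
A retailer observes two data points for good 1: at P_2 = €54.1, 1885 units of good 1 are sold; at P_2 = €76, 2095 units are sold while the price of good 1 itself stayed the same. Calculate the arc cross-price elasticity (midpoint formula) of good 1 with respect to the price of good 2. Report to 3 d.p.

ΔQ_1 = 2095 − 1885 = 210; ΔP_2 = 76 − 54.1 = 21.9.
Midpoints: Q̄_1 = 1990.0, P̄_2 = 65.05.
ε = (ΔQ_1/Q̄_1)/(ΔP_2/P̄_2) = (210/1990.0)/(21.9/65.05) ≈ 0.313.
ε > 0: good 1 and good 2 are substitutes.

0.313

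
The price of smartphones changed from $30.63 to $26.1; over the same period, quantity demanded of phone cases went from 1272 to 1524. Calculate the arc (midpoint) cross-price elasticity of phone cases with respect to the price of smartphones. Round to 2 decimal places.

ΔQ_A = 1524 − 1272 = 252; ΔP_B = 26.1 − 30.63 = -4.53.
Midpoints: Q̄_A = 1398.0, P̄_B = 28.37.
ε = (ΔQ_A/Q̄_A)/(ΔP_B/P̄_B) = (252/1398.0)/(-4.53/28.37) ≈ -1.13.

-1.13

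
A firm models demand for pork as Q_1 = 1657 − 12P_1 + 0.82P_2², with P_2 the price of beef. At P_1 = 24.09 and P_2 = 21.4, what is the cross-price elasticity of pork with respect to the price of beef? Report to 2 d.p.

At P_1 = 24.09 and P_2 = 21.4: Q_1 = 1743.447.
∂Q_1/∂P_2 = 1.64P_2 = 1.64(21.4) = 35.0960.
ε = (∂Q_1/∂P_2)(P_2/Q_1) = 35.0960 × (21.4/1743.447) ≈ 0.43.
ε > 0: substitutes.

0.43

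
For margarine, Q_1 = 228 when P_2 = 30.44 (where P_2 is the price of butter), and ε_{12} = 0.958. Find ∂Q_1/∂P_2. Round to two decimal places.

ε = (∂Q_1/∂P_2)·(P_2/Q_1) ⇒ ∂Q_1/∂P_2 = ε·Q_1/P_2 = 0.958 × 228/30.44 ≈ 7.18.

7.18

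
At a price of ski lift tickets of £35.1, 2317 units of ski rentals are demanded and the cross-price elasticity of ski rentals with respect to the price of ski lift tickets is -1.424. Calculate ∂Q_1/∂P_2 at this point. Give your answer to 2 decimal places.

-94.00

ε = (∂Q_1/∂P_2)·(P_2/Q_1) ⇒ ∂Q_1/∂P_2 = ε·Q_1/P_2 = -1.424 × 2317/35.1 ≈ -94.00.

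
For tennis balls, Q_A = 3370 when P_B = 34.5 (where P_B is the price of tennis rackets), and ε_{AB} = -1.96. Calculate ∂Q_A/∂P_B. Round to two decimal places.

ε = (∂Q_A/∂P_B)·(P_B/Q_A) ⇒ ∂Q_A/∂P_B = ε·Q_A/P_B = -1.96 × 3370/34.5 ≈ -191.46.

-191.46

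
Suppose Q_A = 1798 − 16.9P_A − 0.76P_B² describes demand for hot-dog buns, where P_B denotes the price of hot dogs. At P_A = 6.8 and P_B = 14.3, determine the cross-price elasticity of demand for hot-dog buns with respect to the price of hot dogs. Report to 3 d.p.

At P_A = 6.8 and P_B = 14.3: Q_A = 1527.668.
∂Q_A/∂P_B = -1.52P_B = -1.52(14.3) = -21.7360.
ε = (∂Q_A/∂P_B)(P_B/Q_A) = -21.7360 × (14.3/1527.668) ≈ -0.203.
ε < 0: complements.

-0.203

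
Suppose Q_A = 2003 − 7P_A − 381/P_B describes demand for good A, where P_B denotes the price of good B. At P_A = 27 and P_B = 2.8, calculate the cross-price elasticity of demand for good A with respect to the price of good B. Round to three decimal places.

At P_A = 27 and P_B = 2.8: Q_A = 1677.929.
∂Q_A/∂P_B = 381/P_B² = 48.5969.
ε = (∂Q_A/∂P_B)(P_B/Q_A) = 48.5969 × (2.8/1677.929) ≈ 0.081.
ε > 0: substitutes.

0.081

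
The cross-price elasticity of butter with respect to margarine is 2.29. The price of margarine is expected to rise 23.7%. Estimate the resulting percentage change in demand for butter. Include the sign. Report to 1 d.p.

54.3%

%ΔQ ≈ ε × %ΔP of margarine = 2.29 × (23.7%) = 54.3%.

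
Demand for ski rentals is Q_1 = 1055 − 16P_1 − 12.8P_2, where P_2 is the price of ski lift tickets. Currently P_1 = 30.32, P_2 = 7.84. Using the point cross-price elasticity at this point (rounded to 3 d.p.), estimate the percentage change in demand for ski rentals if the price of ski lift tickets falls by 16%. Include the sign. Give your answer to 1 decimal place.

3.4%

At P_1 = 30.32, P_2 = 7.84: Q_1 = 469.528.
∂Q_1/∂P_2 = -12.8.
ε = (∂Q_1/∂P_2)(P_2/Q_1) = -12.8000 × 7.84/469.528 ≈ -0.214.
%ΔQ_1 ≈ ε × %ΔP_2 = -0.214 × (-16%) = 3.4%.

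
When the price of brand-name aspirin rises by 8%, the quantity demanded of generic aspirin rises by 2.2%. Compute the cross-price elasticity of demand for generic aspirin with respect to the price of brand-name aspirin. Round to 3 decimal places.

0.275

ε = (%ΔQ of generic aspirin) / (%ΔP of brand-name aspirin) = (2.2%) / (8%) ≈ 0.275.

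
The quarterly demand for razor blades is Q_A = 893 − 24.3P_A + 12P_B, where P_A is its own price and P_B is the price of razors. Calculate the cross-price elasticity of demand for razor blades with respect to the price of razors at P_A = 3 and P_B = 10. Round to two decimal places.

0.13

At P_A = 3 and P_B = 10: Q_A = 940.1.
∂Q_A/∂P_B = 12.
ε = (∂Q_A/∂P_B)(P_B/Q_A) = 12 × (10/940.1) ≈ 0.13.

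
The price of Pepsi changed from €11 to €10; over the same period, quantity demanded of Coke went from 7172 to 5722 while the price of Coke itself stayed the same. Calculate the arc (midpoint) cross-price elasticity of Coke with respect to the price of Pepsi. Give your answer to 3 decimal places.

ΔQ_A = 5722 − 7172 = -1450; ΔP_B = 10 − 11 = -1.
Midpoints: Q̄_A = 6447.0, P̄_B = 10.50.
ε = (ΔQ_A/Q̄_A)/(ΔP_B/P̄_B) = (-1450/6447.0)/(-1/10.50) ≈ 2.362.

2.362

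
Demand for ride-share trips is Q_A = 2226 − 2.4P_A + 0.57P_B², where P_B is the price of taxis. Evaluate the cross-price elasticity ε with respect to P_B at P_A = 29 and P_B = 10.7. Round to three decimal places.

0.059

At P_A = 29 and P_B = 10.7: Q_A = 2221.659.
∂Q_A/∂P_B = 1.14P_B = 1.14(10.7) = 12.1980.
ε = (∂Q_A/∂P_B)(P_B/Q_A) = 12.1980 × (10.7/2221.659) ≈ 0.059.
ε > 0: substitutes.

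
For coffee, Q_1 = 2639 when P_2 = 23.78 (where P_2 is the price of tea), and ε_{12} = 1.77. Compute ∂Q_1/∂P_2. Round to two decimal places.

ε = (∂Q_1/∂P_2)·(P_2/Q_1) ⇒ ∂Q_1/∂P_2 = ε·Q_1/P_2 = 1.77 × 2639/23.78 ≈ 196.43.

196.43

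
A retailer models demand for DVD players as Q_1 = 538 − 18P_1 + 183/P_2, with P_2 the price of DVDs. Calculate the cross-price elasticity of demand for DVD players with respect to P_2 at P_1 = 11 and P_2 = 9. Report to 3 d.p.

-0.056

At P_1 = 11 and P_2 = 9: Q_1 = 360.333.
∂Q_1/∂P_2 = −183/P_2² = -2.2593.
ε = (∂Q_1/∂P_2)(P_2/Q_1) = -2.2593 × (9/360.333) ≈ -0.056.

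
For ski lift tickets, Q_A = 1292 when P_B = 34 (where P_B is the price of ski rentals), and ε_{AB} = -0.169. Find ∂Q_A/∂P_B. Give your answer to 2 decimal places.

-6.42

ε = (∂Q_A/∂P_B)·(P_B/Q_A) ⇒ ∂Q_A/∂P_B = ε·Q_A/P_B = -0.169 × 1292/34 ≈ -6.42.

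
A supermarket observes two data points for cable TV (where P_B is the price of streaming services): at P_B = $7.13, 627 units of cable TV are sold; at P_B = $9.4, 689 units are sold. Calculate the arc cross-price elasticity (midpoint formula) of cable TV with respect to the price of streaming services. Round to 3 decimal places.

0.343

ΔQ_A = 689 − 627 = 62; ΔP_B = 9.4 − 7.13 = 2.27.
Midpoints: Q̄_A = 658.0, P̄_B = 8.27.
ε = (ΔQ_A/Q̄_A)/(ΔP_B/P̄_B) = (62/658.0)/(2.27/8.27) ≈ 0.343.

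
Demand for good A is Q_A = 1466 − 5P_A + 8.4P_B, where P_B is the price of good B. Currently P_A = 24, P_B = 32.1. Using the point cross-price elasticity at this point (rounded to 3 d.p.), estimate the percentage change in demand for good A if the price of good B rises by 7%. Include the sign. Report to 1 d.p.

1.2%

At P_A = 24, P_B = 32.1: Q_A = 1615.64.
∂Q_A/∂P_B = 8.4.
ε = (∂Q_A/∂P_B)(P_B/Q_A) = 8.4000 × 32.1/1615.64 ≈ 0.167.
%ΔQ_A ≈ ε × %ΔP_B = 0.167 × (7%) = 1.2%.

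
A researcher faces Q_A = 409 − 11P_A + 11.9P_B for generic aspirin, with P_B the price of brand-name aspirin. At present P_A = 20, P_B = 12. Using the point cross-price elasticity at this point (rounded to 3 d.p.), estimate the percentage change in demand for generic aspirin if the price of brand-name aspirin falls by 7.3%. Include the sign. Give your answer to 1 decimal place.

-3.1%

At P_A = 20, P_B = 12: Q_A = 331.8.
∂Q_A/∂P_B = 11.9.
ε = (∂Q_A/∂P_B)(P_B/Q_A) = 11.9000 × 12/331.8 ≈ 0.430.
%ΔQ_A ≈ ε × %ΔP_B = 0.430 × (-7.3%) = -3.1%.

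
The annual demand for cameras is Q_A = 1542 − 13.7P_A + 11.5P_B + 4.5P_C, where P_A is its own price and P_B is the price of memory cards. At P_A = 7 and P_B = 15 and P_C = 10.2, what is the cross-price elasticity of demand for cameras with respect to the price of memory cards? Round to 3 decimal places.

At P_A = 7 and P_B = 15 and P_C = 10.2: Q_A = 1664.5.
∂Q_A/∂P_B = 11.5.
ε = (∂Q_A/∂P_B)(P_B/Q_A) = 11.5 × (15/1664.5) ≈ 0.104.

0.104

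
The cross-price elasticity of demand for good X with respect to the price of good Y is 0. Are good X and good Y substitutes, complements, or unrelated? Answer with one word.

ε = 0: demand for good X does not respond to good Y's price; the goods are unrelated.

unrelated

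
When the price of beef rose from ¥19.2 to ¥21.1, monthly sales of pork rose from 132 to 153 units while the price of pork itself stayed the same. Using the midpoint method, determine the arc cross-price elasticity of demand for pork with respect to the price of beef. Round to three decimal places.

ΔQ_A = 153 − 132 = 21; ΔP_B = 21.1 − 19.2 = 1.9.
Midpoints: Q̄_A = 142.5, P̄_B = 20.15.
ε = (ΔQ_A/Q̄_A)/(ΔP_B/P̄_B) = (21/142.5)/(1.9/20.15) ≈ 1.563.
ε > 0: pork and beef are substitutes.

1.563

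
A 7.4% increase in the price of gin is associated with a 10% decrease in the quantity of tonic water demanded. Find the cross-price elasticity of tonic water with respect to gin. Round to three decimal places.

-1.351

ε = (%ΔQ of tonic water) / (%ΔP of gin) = (-10%) / (7.4%) ≈ -1.351.
Negative cross-price elasticity: complements.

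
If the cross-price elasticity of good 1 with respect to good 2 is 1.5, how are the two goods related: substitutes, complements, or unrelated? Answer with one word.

substitutes

ε = 1.5 > 0, so a higher price of good 2 raises demand for good 1: substitutes.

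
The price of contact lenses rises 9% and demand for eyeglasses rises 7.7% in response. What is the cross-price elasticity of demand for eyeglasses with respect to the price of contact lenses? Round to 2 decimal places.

0.86

ε = (%ΔQ of eyeglasses) / (%ΔP of contact lenses) = (7.7%) / (9%) ≈ 0.86.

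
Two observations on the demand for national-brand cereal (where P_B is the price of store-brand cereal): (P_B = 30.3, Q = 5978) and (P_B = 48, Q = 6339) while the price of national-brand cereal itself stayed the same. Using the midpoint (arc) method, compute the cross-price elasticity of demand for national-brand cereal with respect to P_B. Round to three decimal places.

ΔQ_A = 6339 − 5978 = 361; ΔP_B = 48 − 30.3 = 17.7.
Midpoints: Q̄_A = 6158.5, P̄_B = 39.15.
ε = (ΔQ_A/Q̄_A)/(ΔP_B/P̄_B) = (361/6158.5)/(17.7/39.15) ≈ 0.130.

0.130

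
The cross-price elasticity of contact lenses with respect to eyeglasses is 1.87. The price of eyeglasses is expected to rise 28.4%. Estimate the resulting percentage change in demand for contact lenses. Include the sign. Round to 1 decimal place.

53.1%

%ΔQ ≈ ε × %ΔP of eyeglasses = 1.87 × (28.4%) = 53.1%.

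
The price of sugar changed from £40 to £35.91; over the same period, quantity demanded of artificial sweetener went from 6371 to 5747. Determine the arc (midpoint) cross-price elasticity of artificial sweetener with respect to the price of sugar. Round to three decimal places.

0.956

ΔQ_A = 5747 − 6371 = -624; ΔP_B = 35.91 − 40 = -4.09.
Midpoints: Q̄_A = 6059.0, P̄_B = 37.95.
ε = (ΔQ_A/Q̄_A)/(ΔP_B/P̄_B) = (-624/6059.0)/(-4.09/37.95) ≈ 0.956.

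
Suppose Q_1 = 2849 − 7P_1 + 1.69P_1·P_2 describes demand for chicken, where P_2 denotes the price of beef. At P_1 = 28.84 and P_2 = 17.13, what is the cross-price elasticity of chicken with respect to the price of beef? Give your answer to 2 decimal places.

At P_1 = 28.84 and P_2 = 17.13: Q_1 = 3482.029.
∂Q_1/∂P_2 = 1.69P_1 = 1.69(28.84) = 48.7396.
ε = (∂Q_1/∂P_2)(P_2/Q_1) = 48.7396 × (17.13/3482.029) ≈ 0.24.

0.24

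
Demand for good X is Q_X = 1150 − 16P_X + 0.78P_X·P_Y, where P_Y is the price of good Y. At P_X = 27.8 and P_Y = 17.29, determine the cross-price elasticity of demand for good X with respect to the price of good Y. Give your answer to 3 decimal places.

At P_X = 27.8 and P_Y = 17.29: Q_X = 1080.116.
∂Q_X/∂P_Y = 0.78P_X = 0.78(27.8) = 21.6840.
ε = (∂Q_X/∂P_Y)(P_Y/Q_X) = 21.6840 × (17.29/1080.116) ≈ 0.347.

0.347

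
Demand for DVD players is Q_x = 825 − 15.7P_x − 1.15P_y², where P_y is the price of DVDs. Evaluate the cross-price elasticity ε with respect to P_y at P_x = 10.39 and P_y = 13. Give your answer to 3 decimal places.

-0.831

At P_x = 10.39 and P_y = 13: Q_x = 467.527.
∂Q_x/∂P_y = -2.3P_y = -2.3(13) = -29.9000.
ε = (∂Q_x/∂P_y)(P_y/Q_x) = -29.9000 × (13/467.527) ≈ -0.831.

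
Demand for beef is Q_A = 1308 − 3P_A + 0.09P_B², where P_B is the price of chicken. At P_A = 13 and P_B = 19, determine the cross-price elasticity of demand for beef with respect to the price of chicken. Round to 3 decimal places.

At P_A = 13 and P_B = 19: Q_A = 1301.49.
∂Q_A/∂P_B = 0.18P_B = 0.18(19) = 3.4200.
ε = (∂Q_A/∂P_B)(P_B/Q_A) = 3.4200 × (19/1301.49) ≈ 0.050.
ε > 0: substitutes.

0.050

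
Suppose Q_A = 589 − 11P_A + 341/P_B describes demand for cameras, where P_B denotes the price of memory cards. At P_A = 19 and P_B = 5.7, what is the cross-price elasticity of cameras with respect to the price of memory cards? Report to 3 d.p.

-0.136

At P_A = 19 and P_B = 5.7: Q_A = 439.825.
∂Q_A/∂P_B = −341/P_B² = -10.4955.
ε = (∂Q_A/∂P_B)(P_B/Q_A) = -10.4955 × (5.7/439.825) ≈ -0.136.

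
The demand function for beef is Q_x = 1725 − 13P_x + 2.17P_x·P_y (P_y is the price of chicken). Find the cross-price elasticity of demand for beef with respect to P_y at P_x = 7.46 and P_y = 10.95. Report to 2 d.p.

0.10

At P_x = 7.46 and P_y = 10.95: Q_x = 1805.281.
∂Q_x/∂P_y = 2.17P_x = 2.17(7.46) = 16.1882.
ε = (∂Q_x/∂P_y)(P_y/Q_x) = 16.1882 × (10.95/1805.281) ≈ 0.10.
ε > 0: substitutes.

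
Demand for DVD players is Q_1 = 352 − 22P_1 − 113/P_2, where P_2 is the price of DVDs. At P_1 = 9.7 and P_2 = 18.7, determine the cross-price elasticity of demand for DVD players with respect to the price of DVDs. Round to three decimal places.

0.046

At P_1 = 9.7 and P_2 = 18.7: Q_1 = 132.557.
∂Q_1/∂P_2 = 113/P_2² = 0.3231.
ε = (∂Q_1/∂P_2)(P_2/Q_1) = 0.3231 × (18.7/132.557) ≈ 0.046.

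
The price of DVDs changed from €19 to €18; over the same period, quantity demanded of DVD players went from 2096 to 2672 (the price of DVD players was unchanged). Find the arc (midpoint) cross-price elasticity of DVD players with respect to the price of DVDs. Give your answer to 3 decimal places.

-4.470

ΔQ_A = 2672 − 2096 = 576; ΔP_B = 18 − 19 = -1.
Midpoints: Q̄_A = 2384.0, P̄_B = 18.50.
ε = (ΔQ_A/Q̄_A)/(ΔP_B/P̄_B) = (576/2384.0)/(-1/18.50) ≈ -4.470.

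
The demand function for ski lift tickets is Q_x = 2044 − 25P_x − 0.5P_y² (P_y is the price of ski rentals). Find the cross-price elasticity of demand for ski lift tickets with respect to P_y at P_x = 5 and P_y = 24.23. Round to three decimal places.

At P_x = 5 and P_y = 24.23: Q_x = 1625.454.
∂Q_x/∂P_y = -1P_y = -1(24.23) = -24.2300.
ε = (∂Q_x/∂P_y)(P_y/Q_x) = -24.2300 × (24.23/1625.454) ≈ -0.361.
ε < 0: complements.

-0.361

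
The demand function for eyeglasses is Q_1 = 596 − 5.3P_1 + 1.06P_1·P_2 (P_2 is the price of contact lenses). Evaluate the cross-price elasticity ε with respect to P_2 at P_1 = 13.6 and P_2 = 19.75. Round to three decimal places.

0.352

At P_1 = 13.6 and P_2 = 19.75: Q_1 = 808.636.
∂Q_1/∂P_2 = 1.06P_1 = 1.06(13.6) = 14.4160.
ε = (∂Q_1/∂P_2)(P_2/Q_1) = 14.4160 × (19.75/808.636) ≈ 0.352.
ε > 0: substitutes.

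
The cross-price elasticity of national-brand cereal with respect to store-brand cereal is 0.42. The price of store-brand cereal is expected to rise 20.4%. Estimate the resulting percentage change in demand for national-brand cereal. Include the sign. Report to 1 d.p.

8.6%

%ΔQ ≈ ε × %ΔP of store-brand cereal = 0.42 × (20.4%) = 8.6%.
Demand for national-brand cereal rises by about 8.6%.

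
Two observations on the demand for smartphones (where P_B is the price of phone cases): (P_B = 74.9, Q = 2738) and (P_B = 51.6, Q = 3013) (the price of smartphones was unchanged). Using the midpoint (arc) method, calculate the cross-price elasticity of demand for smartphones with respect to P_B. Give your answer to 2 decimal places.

-0.26

ΔQ_A = 3013 − 2738 = 275; ΔP_B = 51.6 − 74.9 = -23.3.
Midpoints: Q̄_A = 2875.5, P̄_B = 63.25.
ε = (ΔQ_A/Q̄_A)/(ΔP_B/P̄_B) = (275/2875.5)/(-23.3/63.25) ≈ -0.26.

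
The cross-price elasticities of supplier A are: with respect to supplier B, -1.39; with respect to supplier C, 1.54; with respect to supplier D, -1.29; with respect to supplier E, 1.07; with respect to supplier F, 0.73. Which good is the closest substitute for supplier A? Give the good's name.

Substitutes have ε > 0. Among the positive values, 1.54 (supplier C) is largest.

supplier C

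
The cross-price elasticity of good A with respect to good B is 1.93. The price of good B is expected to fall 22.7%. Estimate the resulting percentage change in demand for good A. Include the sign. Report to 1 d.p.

-43.8%

%ΔQ ≈ ε × %ΔP of good B = 1.93 × (-22.7%) = -43.8%.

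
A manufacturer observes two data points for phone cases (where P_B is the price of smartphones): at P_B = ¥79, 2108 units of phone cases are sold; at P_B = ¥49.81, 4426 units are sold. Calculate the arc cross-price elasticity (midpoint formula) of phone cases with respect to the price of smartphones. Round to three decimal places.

ΔQ_A = 4426 − 2108 = 2318; ΔP_B = 49.81 − 79 = -29.19.
Midpoints: Q̄_A = 3267.0, P̄_B = 64.41.
ε = (ΔQ_A/Q̄_A)/(ΔP_B/P̄_B) = (2318/3267.0)/(-29.19/64.41) ≈ -1.565.
ε < 0: phone cases and smartphones are complements.

-1.565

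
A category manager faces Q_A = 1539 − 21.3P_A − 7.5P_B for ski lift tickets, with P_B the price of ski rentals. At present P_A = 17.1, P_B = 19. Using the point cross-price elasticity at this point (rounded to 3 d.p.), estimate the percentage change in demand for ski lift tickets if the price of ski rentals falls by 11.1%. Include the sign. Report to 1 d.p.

1.5%

At P_A = 17.1, P_B = 19: Q_A = 1032.27.
∂Q_A/∂P_B = -7.5.
ε = (∂Q_A/∂P_B)(P_B/Q_A) = -7.5000 × 19/1032.27 ≈ -0.138.
%ΔQ_A ≈ ε × %ΔP_B = -0.138 × (-11.1%) = 1.5%.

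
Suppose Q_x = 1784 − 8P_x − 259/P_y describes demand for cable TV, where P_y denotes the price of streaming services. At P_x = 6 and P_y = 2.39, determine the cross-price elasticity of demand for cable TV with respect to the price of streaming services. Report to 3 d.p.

0.067

At P_x = 6 and P_y = 2.39: Q_x = 1627.632.
∂Q_x/∂P_y = 259/P_y² = 45.3423.
ε = (∂Q_x/∂P_y)(P_y/Q_x) = 45.3423 × (2.39/1627.632) ≈ 0.067.
ε > 0: substitutes.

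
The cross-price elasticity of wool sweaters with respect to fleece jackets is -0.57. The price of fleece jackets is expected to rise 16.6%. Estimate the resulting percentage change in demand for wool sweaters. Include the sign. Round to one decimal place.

-9.5%

%ΔQ ≈ ε × %ΔP of fleece jackets = -0.57 × (16.6%) = -9.5%.
Demand for wool sweaters falls by about 9.5%.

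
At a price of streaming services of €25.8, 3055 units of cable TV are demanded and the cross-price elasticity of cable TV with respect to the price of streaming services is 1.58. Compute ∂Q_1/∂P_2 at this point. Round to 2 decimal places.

ε = (∂Q_1/∂P_2)·(P_2/Q_1) ⇒ ∂Q_1/∂P_2 = ε·Q_1/P_2 = 1.58 × 3055/25.8 ≈ 187.09.

187.09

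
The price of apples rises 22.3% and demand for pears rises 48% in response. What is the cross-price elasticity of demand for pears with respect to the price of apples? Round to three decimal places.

ε = (%ΔQ of pears) / (%ΔP of apples) = (48%) / (22.3%) ≈ 2.152.

2.152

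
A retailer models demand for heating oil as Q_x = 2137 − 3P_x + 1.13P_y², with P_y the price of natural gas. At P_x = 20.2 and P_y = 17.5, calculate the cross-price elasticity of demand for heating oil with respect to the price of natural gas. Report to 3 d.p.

At P_x = 20.2 and P_y = 17.5: Q_x = 2422.463.
∂Q_x/∂P_y = 2.26P_y = 2.26(17.5) = 39.5500.
ε = (∂Q_x/∂P_y)(P_y/Q_x) = 39.5500 × (17.5/2422.463) ≈ 0.286.

0.286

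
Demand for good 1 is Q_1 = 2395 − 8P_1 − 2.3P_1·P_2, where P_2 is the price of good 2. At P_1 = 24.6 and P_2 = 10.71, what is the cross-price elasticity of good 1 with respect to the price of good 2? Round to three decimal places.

-0.381

At P_1 = 24.6 and P_2 = 10.71: Q_1 = 1592.228.
∂Q_1/∂P_2 = -2.3P_1 = -2.3(24.6) = -56.5800.
ε = (∂Q_1/∂P_2)(P_2/Q_1) = -56.5800 × (10.71/1592.228) ≈ -0.381.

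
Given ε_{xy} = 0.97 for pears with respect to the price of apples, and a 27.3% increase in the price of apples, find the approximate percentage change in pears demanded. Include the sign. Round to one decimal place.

26.5%

%ΔQ ≈ ε × %ΔP of apples = 0.97 × (27.3%) = 26.5%.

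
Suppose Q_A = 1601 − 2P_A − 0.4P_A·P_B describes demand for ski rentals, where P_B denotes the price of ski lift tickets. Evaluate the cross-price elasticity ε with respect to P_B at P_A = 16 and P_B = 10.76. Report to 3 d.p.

At P_A = 16 and P_B = 10.76: Q_A = 1500.136.
∂Q_A/∂P_B = -0.4P_A = -0.4(16) = -6.4000.
ε = (∂Q_A/∂P_B)(P_B/Q_A) = -6.4000 × (10.76/1500.136) ≈ -0.046.
ε < 0: complements.

-0.046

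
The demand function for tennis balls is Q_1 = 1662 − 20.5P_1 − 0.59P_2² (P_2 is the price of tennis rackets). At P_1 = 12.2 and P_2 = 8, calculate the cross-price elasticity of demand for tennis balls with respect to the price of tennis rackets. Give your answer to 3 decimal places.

At P_1 = 12.2 and P_2 = 8: Q_1 = 1374.14.
∂Q_1/∂P_2 = -1.18P_2 = -1.18(8) = -9.4400.
ε = (∂Q_1/∂P_2)(P_2/Q_1) = -9.4400 × (8/1374.14) ≈ -0.055.
ε < 0: complements.

-0.055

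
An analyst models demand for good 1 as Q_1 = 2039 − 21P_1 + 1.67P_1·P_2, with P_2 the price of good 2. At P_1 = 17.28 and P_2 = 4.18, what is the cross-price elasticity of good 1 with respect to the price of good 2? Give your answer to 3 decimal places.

0.067

At P_1 = 17.28 and P_2 = 4.18: Q_1 = 1796.745.
∂Q_1/∂P_2 = 1.67P_1 = 1.67(17.28) = 28.8576.
ε = (∂Q_1/∂P_2)(P_2/Q_1) = 28.8576 × (4.18/1796.745) ≈ 0.067.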